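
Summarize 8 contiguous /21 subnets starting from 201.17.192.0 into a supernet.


Original prefix: /21
Number of subnets: 8 = 2^3
New prefix = 21 - 3 = 18
Supernet: 201.17.192.0/18


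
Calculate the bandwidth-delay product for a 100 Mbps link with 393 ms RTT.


BDP = bandwidth * RTT
= 100 Mbps * 393 ms
= 100 * 1e6 * 393 / 1000 bits
= 39300000 bits
= 4912500 bytes
= 4797.3633 KB
BDP = 39300000 bits (4912500 bytes)


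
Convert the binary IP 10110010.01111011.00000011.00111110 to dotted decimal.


10110010 = 178
01111011 = 123
00000011 = 3
00111110 = 62
IP: 178.123.3.62


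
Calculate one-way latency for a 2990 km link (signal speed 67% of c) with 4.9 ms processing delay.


Speed = 0.67 * 3e5 km/s = 201000 km/s
Propagation delay = 2990 / 201000 = 0.0149 s = 14.8756 ms
Processing delay = 4.9 ms
Total one-way latency = 19.7756 ms


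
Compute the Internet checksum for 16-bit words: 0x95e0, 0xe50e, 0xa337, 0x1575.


Sum all words (with carry folding):
+ 0x95e0 = 0x95e0
+ 0xe50e = 0x7aef
+ 0xa337 = 0x1e27
+ 0x1575 = 0x339c
One's complement: ~0x339c
Checksum = 0xcc63


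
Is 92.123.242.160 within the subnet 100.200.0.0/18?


Subnet network: 100.200.0.0
Test IP AND mask: 92.123.192.0
No, 92.123.242.160 is not in 100.200.0.0/18


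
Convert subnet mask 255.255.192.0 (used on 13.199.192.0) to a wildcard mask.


Subnet mask: 255.255.192.0
Wildcard = 255.255.255.255 - subnet mask
255 - 255 = 0
255 - 255 = 0
255 - 192 = 63
255 - 0 = 255
Wildcard: 0.0.63.255


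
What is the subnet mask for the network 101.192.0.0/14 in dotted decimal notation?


/14 means 14 network bits, 18 host bits
Binary: 11111111111111000000000000000000
Mask: 255.252.0.0


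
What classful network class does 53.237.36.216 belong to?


First octet: 53
Binary: 00110101
0xxxxxxx -> Class A (1-126)
Class A, default mask 255.0.0.0 (/8)


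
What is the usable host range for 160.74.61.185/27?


Network: 160.74.61.160
Broadcast: 160.74.61.191
First usable = network + 1
Last usable = broadcast - 1
Range: 160.74.61.161 to 160.74.61.190


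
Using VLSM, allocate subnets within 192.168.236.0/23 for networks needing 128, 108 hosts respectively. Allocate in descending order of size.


128 hosts -> /24 (254 usable): 192.168.236.0/24
108 hosts -> /25 (126 usable): 192.168.237.0/25
Allocation: 192.168.236.0/24 (128 hosts, 254 usable); 192.168.237.0/25 (108 hosts, 126 usable)


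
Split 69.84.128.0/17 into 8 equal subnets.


New prefix = 17 + 3 = 20
Each subnet has 4096 addresses
  69.84.128.0/20
  69.84.144.0/20
  69.84.160.0/20
  69.84.176.0/20
  69.84.192.0/20
  69.84.208.0/20
  69.84.224.0/20
  69.84.240.0/20
Subnets: 69.84.128.0/20, 69.84.144.0/20, 69.84.160.0/20, 69.84.176.0/20, 69.84.192.0/20, 69.84.208.0/20, 69.84.224.0/20, 69.84.240.0/20


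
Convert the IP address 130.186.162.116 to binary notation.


130 = 10000010
186 = 10111010
162 = 10100010
116 = 01110100
Binary: 10000010.10111010.10100010.01110100


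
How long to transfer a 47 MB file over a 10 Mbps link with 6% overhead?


Effective throughput = 10 * (1 - 6/100) = 9.4 Mbps
File size in Mb = 47 * 8 = 376 Mb
Time = 376 / 9.4
Time = 40.0 seconds


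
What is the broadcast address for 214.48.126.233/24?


Network: 214.48.126.0/24
Host bits = 8
Set all host bits to 1:
Broadcast: 214.48.126.255


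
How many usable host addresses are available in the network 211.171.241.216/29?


Host bits = 32 - 29 = 3
Total addresses = 2^3 = 8
Usable = total - 2 (network and broadcast)
Usable hosts: 6


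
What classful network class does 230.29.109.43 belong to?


First octet: 230
Binary: 11100110
1110xxxx -> Class D (224-239)
Class D (multicast), default mask N/A


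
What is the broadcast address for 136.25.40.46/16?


Network: 136.25.0.0/16
Host bits = 16
Set all host bits to 1:
Broadcast: 136.25.255.255


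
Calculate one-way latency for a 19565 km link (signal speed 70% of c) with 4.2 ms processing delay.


Speed = 0.7 * 3e5 km/s = 210000 km/s
Propagation delay = 19565 / 210000 = 0.0932 s = 93.1667 ms
Processing delay = 4.2 ms
Total one-way latency = 97.3667 ms


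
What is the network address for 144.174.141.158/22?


IP:   10010000.10101110.10001101.10011110
Mask: 11111111.11111111.11111100.00000000
AND operation:
Net:  10010000.10101110.10001100.00000000
Network: 144.174.140.0/22


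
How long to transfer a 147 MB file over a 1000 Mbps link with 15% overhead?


Effective throughput = 1000 * (1 - 15/100) = 850 Mbps
File size in Mb = 147 * 8 = 1176 Mb
Time = 1176 / 850
Time = 1.3835 seconds


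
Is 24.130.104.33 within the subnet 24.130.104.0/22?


Subnet network: 24.130.104.0
Test IP AND mask: 24.130.104.0
Yes, 24.130.104.33 is in 24.130.104.0/22


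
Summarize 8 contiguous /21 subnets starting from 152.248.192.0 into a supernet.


Original prefix: /21
Number of subnets: 8 = 2^3
New prefix = 21 - 3 = 18
Supernet: 152.248.192.0/18


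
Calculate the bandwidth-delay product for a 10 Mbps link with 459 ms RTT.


BDP = bandwidth * RTT
= 10 Mbps * 459 ms
= 10 * 1e6 * 459 / 1000 bits
= 4590000 bits
= 573750 bytes
= 560.3027 KB
BDP = 4590000 bits (573750 bytes)


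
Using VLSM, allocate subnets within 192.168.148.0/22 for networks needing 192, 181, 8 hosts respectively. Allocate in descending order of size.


192 hosts -> /24 (254 usable): 192.168.148.0/24
181 hosts -> /24 (254 usable): 192.168.149.0/24
8 hosts -> /28 (14 usable): 192.168.150.0/28
Allocation: 192.168.148.0/24 (192 hosts, 254 usable); 192.168.149.0/24 (181 hosts, 254 usable); 192.168.150.0/28 (8 hosts, 14 usable)


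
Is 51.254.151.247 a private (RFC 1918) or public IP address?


RFC 1918 private ranges:
  10.0.0.0/8 (10.0.0.0 - 10.255.255.255)
  172.16.0.0/12 (172.16.0.0 - 172.31.255.255)
  192.168.0.0/16 (192.168.0.0 - 192.168.255.255)
Public (not in any RFC 1918 range)


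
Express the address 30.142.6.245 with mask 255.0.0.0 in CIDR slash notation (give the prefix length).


Binary: 11111111.00000000.00000000.00000000
Count leading 1s
Prefix: /8


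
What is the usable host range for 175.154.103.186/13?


Network: 175.152.0.0
Broadcast: 175.159.255.255
First usable = network + 1
Last usable = broadcast - 1
Range: 175.152.0.1 to 175.159.255.254


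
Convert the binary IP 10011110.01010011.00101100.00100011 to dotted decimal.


10011110 = 158
01010011 = 83
00101100 = 44
00100011 = 35
IP: 158.83.44.35


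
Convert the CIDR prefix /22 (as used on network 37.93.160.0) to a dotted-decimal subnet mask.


/22 means 22 network bits, 10 host bits
Binary: 11111111111111111111110000000000
Mask: 255.255.252.0


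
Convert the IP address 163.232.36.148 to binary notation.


163 = 10100011
232 = 11101000
36 = 00100100
148 = 10010100
Binary: 10100011.11101000.00100100.10010100


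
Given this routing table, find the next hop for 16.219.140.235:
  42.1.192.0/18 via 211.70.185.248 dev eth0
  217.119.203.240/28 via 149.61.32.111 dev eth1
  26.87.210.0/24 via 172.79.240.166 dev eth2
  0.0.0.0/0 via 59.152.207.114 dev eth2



Longest prefix match for 16.219.140.235:
  /18 42.1.192.0: no
  /28 217.119.203.240: no
  /24 26.87.210.0: no
  /0 0.0.0.0: MATCH
Selected: next-hop 59.152.207.114 via eth2 (matched /0)


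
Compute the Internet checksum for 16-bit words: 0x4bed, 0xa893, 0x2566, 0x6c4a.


Sum all words (with carry folding):
+ 0x4bed = 0x4bed
+ 0xa893 = 0xf480
+ 0x2566 = 0x19e7
+ 0x6c4a = 0x8631
One's complement: ~0x8631
Checksum = 0x79ce


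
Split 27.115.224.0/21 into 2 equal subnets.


New prefix = 21 + 1 = 22
Each subnet has 1024 addresses
  27.115.224.0/22
  27.115.228.0/22
Subnets: 27.115.224.0/22, 27.115.228.0/22


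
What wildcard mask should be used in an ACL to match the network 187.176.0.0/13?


Subnet mask: 255.248.0.0
Wildcard = 255.255.255.255 - subnet mask
255 - 255 = 0
255 - 248 = 7
255 - 0 = 255
255 - 0 = 255
Wildcard: 0.7.255.255


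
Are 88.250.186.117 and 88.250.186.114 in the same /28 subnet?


Mask: 255.255.255.240
88.250.186.117 AND mask = 88.250.186.112
88.250.186.114 AND mask = 88.250.186.112
Yes, same subnet (88.250.186.112)


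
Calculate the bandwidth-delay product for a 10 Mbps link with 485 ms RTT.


BDP = bandwidth * RTT
= 10 Mbps * 485 ms
= 10 * 1e6 * 485 / 1000 bits
= 4850000 bits
= 606250 bytes
= 592.041 KB
BDP = 4850000 bits (606250 bytes)


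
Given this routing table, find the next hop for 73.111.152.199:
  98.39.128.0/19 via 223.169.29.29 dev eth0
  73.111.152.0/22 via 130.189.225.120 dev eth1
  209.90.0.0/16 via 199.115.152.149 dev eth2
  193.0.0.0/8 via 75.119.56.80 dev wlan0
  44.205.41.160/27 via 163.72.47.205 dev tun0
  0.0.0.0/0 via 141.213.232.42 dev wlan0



Longest prefix match for 73.111.152.199:
  /19 98.39.128.0: no
  /22 73.111.152.0: MATCH
  /16 209.90.0.0: no
  /8 193.0.0.0: no
  /27 44.205.41.160: no
  /0 0.0.0.0: MATCH
Selected: next-hop 130.189.225.120 via eth1 (matched /22)


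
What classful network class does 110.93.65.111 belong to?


First octet: 110
Binary: 01101110
0xxxxxxx -> Class A (1-126)
Class A, default mask 255.0.0.0 (/8)


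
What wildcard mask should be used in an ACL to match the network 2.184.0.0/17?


Subnet mask: 255.255.128.0
Wildcard = 255.255.255.255 - subnet mask
255 - 255 = 0
255 - 255 = 0
255 - 128 = 127
255 - 0 = 255
Wildcard: 0.0.127.255


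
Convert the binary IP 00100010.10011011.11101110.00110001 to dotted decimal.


00100010 = 34
10011011 = 155
11101110 = 238
00110001 = 49
IP: 34.155.238.49


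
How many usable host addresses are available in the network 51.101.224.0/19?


Host bits = 32 - 19 = 13
Total addresses = 2^13 = 8192
Usable = total - 2 (network and broadcast)
Usable hosts: 8190


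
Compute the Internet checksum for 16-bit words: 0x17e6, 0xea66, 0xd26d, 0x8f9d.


Sum all words (with carry folding):
+ 0x17e6 = 0x17e6
+ 0xea66 = 0x024d
+ 0xd26d = 0xd4ba
+ 0x8f9d = 0x6458
One's complement: ~0x6458
Checksum = 0x9ba7


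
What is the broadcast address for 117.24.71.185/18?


Network: 117.24.64.0/18
Host bits = 14
Set all host bits to 1:
Broadcast: 117.24.127.255


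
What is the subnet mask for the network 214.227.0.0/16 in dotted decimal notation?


/16 means 16 network bits, 16 host bits
Binary: 11111111111111110000000000000000
Mask: 255.255.0.0


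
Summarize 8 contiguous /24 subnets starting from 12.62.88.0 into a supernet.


Original prefix: /24
Number of subnets: 8 = 2^3
New prefix = 24 - 3 = 21
Supernet: 12.62.88.0/21


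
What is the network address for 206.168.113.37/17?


IP:   11001110.10101000.01110001.00100101
Mask: 11111111.11111111.10000000.00000000
AND operation:
Net:  11001110.10101000.00000000.00000000
Network: 206.168.0.0/17


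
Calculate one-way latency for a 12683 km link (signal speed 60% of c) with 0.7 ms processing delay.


Speed = 0.6 * 3e5 km/s = 180000 km/s
Propagation delay = 12683 / 180000 = 0.0705 s = 70.4611 ms
Processing delay = 0.7 ms
Total one-way latency = 71.1611 ms


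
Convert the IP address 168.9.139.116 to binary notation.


168 = 10101000
9 = 00001001
139 = 10001011
116 = 01110100
Binary: 10101000.00001001.10001011.01110100


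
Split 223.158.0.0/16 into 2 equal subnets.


New prefix = 16 + 1 = 17
Each subnet has 32768 addresses
  223.158.0.0/17
  223.158.128.0/17
Subnets: 223.158.0.0/17, 223.158.128.0/17


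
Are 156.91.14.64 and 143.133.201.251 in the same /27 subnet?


Mask: 255.255.255.224
156.91.14.64 AND mask = 156.91.14.64
143.133.201.251 AND mask = 143.133.201.224
No, different subnets (156.91.14.64 vs 143.133.201.224)


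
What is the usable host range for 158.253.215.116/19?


Network: 158.253.192.0
Broadcast: 158.253.223.255
First usable = network + 1
Last usable = broadcast - 1
Range: 158.253.192.1 to 158.253.223.254


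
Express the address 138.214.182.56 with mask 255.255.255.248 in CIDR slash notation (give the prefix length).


Binary: 11111111.11111111.11111111.11111000
Count leading 1s
Prefix: /29


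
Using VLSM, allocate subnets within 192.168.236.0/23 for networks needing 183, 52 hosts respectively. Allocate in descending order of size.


183 hosts -> /24 (254 usable): 192.168.236.0/24
52 hosts -> /26 (62 usable): 192.168.237.0/26
Allocation: 192.168.236.0/24 (183 hosts, 254 usable); 192.168.237.0/26 (52 hosts, 62 usable)


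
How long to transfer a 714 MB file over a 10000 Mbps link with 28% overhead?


Effective throughput = 10000 * (1 - 28/100) = 7200 Mbps
File size in Mb = 714 * 8 = 5712 Mb
Time = 5712 / 7200
Time = 0.7933 seconds


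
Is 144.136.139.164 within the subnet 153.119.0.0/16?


Subnet network: 153.119.0.0
Test IP AND mask: 144.136.0.0
No, 144.136.139.164 is not in 153.119.0.0/16


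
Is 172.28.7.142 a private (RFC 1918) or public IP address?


RFC 1918 private ranges:
  10.0.0.0/8 (10.0.0.0 - 10.255.255.255)
  172.16.0.0/12 (172.16.0.0 - 172.31.255.255)
  192.168.0.0/16 (192.168.0.0 - 192.168.255.255)
Private (in 172.16.0.0/12)


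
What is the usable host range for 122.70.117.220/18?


Network: 122.70.64.0
Broadcast: 122.70.127.255
First usable = network + 1
Last usable = broadcast - 1
Range: 122.70.64.1 to 122.70.127.254


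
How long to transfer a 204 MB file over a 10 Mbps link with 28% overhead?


Effective throughput = 10 * (1 - 28/100) = 7.2 Mbps
File size in Mb = 204 * 8 = 1632 Mb
Time = 1632 / 7.2
Time = 226.6667 seconds


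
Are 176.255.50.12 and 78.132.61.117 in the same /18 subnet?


Mask: 255.255.192.0
176.255.50.12 AND mask = 176.255.0.0
78.132.61.117 AND mask = 78.132.0.0
No, different subnets (176.255.0.0 vs 78.132.0.0)


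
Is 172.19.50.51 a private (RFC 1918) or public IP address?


RFC 1918 private ranges:
  10.0.0.0/8 (10.0.0.0 - 10.255.255.255)
  172.16.0.0/12 (172.16.0.0 - 172.31.255.255)
  192.168.0.0/16 (192.168.0.0 - 192.168.255.255)
Private (in 172.16.0.0/12)


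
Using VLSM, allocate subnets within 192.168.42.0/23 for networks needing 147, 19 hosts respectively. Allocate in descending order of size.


147 hosts -> /24 (254 usable): 192.168.42.0/24
19 hosts -> /27 (30 usable): 192.168.43.0/27
Allocation: 192.168.42.0/24 (147 hosts, 254 usable); 192.168.43.0/27 (19 hosts, 30 usable)


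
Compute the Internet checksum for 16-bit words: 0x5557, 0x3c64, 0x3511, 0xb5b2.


Sum all words (with carry folding):
+ 0x5557 = 0x5557
+ 0x3c64 = 0x91bb
+ 0x3511 = 0xc6cc
+ 0xb5b2 = 0x7c7f
One's complement: ~0x7c7f
Checksum = 0x8380


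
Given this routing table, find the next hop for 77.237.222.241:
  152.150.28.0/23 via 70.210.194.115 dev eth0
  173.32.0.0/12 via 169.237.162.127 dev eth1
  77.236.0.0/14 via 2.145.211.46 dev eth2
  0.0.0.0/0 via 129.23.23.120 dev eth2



Longest prefix match for 77.237.222.241:
  /23 152.150.28.0: no
  /12 173.32.0.0: no
  /14 77.236.0.0: MATCH
  /0 0.0.0.0: MATCH
Selected: next-hop 2.145.211.46 via eth2 (matched /14)


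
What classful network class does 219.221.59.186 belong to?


First octet: 219
Binary: 11011011
110xxxxx -> Class C (192-223)
Class C, default mask 255.255.255.0 (/24)


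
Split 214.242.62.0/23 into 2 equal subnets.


New prefix = 23 + 1 = 24
Each subnet has 256 addresses
  214.242.62.0/24
  214.242.63.0/24
Subnets: 214.242.62.0/24, 214.242.63.0/24


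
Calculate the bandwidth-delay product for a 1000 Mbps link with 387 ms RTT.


BDP = bandwidth * RTT
= 1000 Mbps * 387 ms
= 1000 * 1e6 * 387 / 1000 bits
= 387000000 bits
= 48375000 bytes
= 47241.2109 KB
BDP = 387000000 bits (48375000 bytes)


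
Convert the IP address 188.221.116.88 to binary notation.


188 = 10111100
221 = 11011101
116 = 01110100
88 = 01011000
Binary: 10111100.11011101.01110100.01011000


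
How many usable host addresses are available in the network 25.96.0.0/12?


Host bits = 32 - 12 = 20
Total addresses = 2^20 = 1048576
Usable = total - 2 (network and broadcast)
Usable hosts: 1048574


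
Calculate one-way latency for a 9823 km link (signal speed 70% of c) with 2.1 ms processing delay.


Speed = 0.7 * 3e5 km/s = 210000 km/s
Propagation delay = 9823 / 210000 = 0.0468 s = 46.7762 ms
Processing delay = 2.1 ms
Total one-way latency = 48.8762 ms


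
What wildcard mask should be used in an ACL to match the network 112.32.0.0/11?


Subnet mask: 255.224.0.0
Wildcard = 255.255.255.255 - subnet mask
255 - 255 = 0
255 - 224 = 31
255 - 0 = 255
255 - 0 = 255
Wildcard: 0.31.255.255


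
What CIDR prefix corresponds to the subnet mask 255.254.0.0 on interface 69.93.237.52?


Binary: 11111111.11111110.00000000.00000000
Count leading 1s
Prefix: /15


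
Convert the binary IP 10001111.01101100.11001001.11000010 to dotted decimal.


10001111 = 143
01101100 = 108
11001001 = 201
11000010 = 194
IP: 143.108.201.194


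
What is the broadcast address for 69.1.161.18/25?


Network: 69.1.161.0/25
Host bits = 7
Set all host bits to 1:
Broadcast: 69.1.161.127


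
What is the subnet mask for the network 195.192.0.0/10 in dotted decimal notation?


/10 means 10 network bits, 22 host bits
Binary: 11111111110000000000000000000000
Mask: 255.192.0.0


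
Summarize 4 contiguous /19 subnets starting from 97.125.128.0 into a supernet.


Original prefix: /19
Number of subnets: 4 = 2^2
New prefix = 19 - 2 = 17
Supernet: 97.125.128.0/17


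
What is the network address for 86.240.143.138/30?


IP:   01010110.11110000.10001111.10001010
Mask: 11111111.11111111.11111111.11111100
AND operation:
Net:  01010110.11110000.10001111.10001000
Network: 86.240.143.136/30


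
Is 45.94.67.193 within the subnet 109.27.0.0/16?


Subnet network: 109.27.0.0
Test IP AND mask: 45.94.0.0
No, 45.94.67.193 is not in 109.27.0.0/16


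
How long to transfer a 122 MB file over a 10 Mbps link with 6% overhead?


Effective throughput = 10 * (1 - 6/100) = 9.4 Mbps
File size in Mb = 122 * 8 = 976 Mb
Time = 976 / 9.4
Time = 103.8298 seconds


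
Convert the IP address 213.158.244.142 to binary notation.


213 = 11010101
158 = 10011110
244 = 11110100
142 = 10001110
Binary: 11010101.10011110.11110100.10001110


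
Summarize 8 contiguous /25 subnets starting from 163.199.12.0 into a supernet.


Original prefix: /25
Number of subnets: 8 = 2^3
New prefix = 25 - 3 = 22
Supernet: 163.199.12.0/22


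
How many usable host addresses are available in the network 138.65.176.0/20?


Host bits = 32 - 20 = 12
Total addresses = 2^12 = 4096
Usable = total - 2 (network and broadcast)
Usable hosts: 4094


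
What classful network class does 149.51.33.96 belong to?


First octet: 149
Binary: 10010101
10xxxxxx -> Class B (128-191)
Class B, default mask 255.255.0.0 (/16)


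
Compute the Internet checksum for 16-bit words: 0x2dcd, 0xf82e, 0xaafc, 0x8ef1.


Sum all words (with carry folding):
+ 0x2dcd = 0x2dcd
+ 0xf82e = 0x25fc
+ 0xaafc = 0xd0f8
+ 0x8ef1 = 0x5fea
One's complement: ~0x5fea
Checksum = 0xa015


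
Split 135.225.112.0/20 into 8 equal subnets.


New prefix = 20 + 3 = 23
Each subnet has 512 addresses
  135.225.112.0/23
  135.225.114.0/23
  135.225.116.0/23
  135.225.118.0/23
  135.225.120.0/23
  135.225.122.0/23
  135.225.124.0/23
  135.225.126.0/23
Subnets: 135.225.112.0/23, 135.225.114.0/23, 135.225.116.0/23, 135.225.118.0/23, 135.225.120.0/23, 135.225.122.0/23, 135.225.124.0/23, 135.225.126.0/23


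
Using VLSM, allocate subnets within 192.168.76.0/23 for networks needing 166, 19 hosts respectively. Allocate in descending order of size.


166 hosts -> /24 (254 usable): 192.168.76.0/24
19 hosts -> /27 (30 usable): 192.168.77.0/27
Allocation: 192.168.76.0/24 (166 hosts, 254 usable); 192.168.77.0/27 (19 hosts, 30 usable)


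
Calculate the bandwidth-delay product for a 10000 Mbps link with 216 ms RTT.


BDP = bandwidth * RTT
= 10000 Mbps * 216 ms
= 10000 * 1e6 * 216 / 1000 bits
= 2160000000 bits
= 270000000 bytes
= 263671.875 KB
BDP = 2160000000 bits (270000000 bytes)


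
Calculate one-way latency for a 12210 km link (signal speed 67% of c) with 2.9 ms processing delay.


Speed = 0.67 * 3e5 km/s = 201000 km/s
Propagation delay = 12210 / 201000 = 0.0607 s = 60.7463 ms
Processing delay = 2.9 ms
Total one-way latency = 63.6463 ms


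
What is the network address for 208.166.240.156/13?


IP:   11010000.10100110.11110000.10011100
Mask: 11111111.11111000.00000000.00000000
AND operation:
Net:  11010000.10100000.00000000.00000000
Network: 208.160.0.0/13


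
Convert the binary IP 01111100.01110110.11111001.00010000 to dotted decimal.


01111100 = 124
01110110 = 118
11111001 = 249
00010000 = 16
IP: 124.118.249.16


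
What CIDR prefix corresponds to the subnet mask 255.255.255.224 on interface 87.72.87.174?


Binary: 11111111.11111111.11111111.11100000
Count leading 1s
Prefix: /27


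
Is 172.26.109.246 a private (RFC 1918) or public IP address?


RFC 1918 private ranges:
  10.0.0.0/8 (10.0.0.0 - 10.255.255.255)
  172.16.0.0/12 (172.16.0.0 - 172.31.255.255)
  192.168.0.0/16 (192.168.0.0 - 192.168.255.255)
Private (in 172.16.0.0/12)


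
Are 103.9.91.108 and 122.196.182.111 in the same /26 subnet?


Mask: 255.255.255.192
103.9.91.108 AND mask = 103.9.91.64
122.196.182.111 AND mask = 122.196.182.64
No, different subnets (103.9.91.64 vs 122.196.182.64)


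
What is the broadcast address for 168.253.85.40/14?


Network: 168.252.0.0/14
Host bits = 18
Set all host bits to 1:
Broadcast: 168.255.255.255


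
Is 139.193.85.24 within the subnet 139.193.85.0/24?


Subnet network: 139.193.85.0
Test IP AND mask: 139.193.85.0
Yes, 139.193.85.24 is in 139.193.85.0/24


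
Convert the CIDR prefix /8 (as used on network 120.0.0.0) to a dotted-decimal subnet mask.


/8 means 8 network bits, 24 host bits
Binary: 11111111000000000000000000000000
Mask: 255.0.0.0


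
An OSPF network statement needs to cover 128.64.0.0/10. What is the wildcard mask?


Subnet mask: 255.192.0.0
Wildcard = 255.255.255.255 - subnet mask
255 - 255 = 0
255 - 192 = 63
255 - 0 = 255
255 - 0 = 255
Wildcard: 0.63.255.255


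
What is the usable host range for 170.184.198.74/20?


Network: 170.184.192.0
Broadcast: 170.184.207.255
First usable = network + 1
Last usable = broadcast - 1
Range: 170.184.192.1 to 170.184.207.254


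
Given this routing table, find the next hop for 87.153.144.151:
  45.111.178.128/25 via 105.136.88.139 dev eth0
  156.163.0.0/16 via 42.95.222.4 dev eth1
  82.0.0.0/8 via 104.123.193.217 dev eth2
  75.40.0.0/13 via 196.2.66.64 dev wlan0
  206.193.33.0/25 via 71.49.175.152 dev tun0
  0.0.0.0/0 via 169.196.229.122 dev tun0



Longest prefix match for 87.153.144.151:
  /25 45.111.178.128: no
  /16 156.163.0.0: no
  /8 82.0.0.0: no
  /13 75.40.0.0: no
  /25 206.193.33.0: no
  /0 0.0.0.0: MATCH
Selected: next-hop 169.196.229.122 via tun0 (matched /0)


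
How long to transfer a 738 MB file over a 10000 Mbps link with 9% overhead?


Effective throughput = 10000 * (1 - 9/100) = 9100 Mbps
File size in Mb = 738 * 8 = 5904 Mb
Time = 5904 / 9100
Time = 0.6488 seconds


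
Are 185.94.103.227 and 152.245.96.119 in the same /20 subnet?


Mask: 255.255.240.0
185.94.103.227 AND mask = 185.94.96.0
152.245.96.119 AND mask = 152.245.96.0
No, different subnets (185.94.96.0 vs 152.245.96.0)


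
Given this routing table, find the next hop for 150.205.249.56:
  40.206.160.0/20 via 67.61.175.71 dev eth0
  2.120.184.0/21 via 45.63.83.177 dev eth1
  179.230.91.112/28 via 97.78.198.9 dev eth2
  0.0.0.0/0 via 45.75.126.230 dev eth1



Longest prefix match for 150.205.249.56:
  /20 40.206.160.0: no
  /21 2.120.184.0: no
  /28 179.230.91.112: no
  /0 0.0.0.0: MATCH
Selected: next-hop 45.75.126.230 via eth1 (matched /0)


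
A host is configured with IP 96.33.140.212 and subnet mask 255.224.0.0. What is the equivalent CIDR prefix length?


Binary: 11111111.11100000.00000000.00000000
Count leading 1s
Prefix: /11


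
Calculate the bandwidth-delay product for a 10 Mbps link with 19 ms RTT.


BDP = bandwidth * RTT
= 10 Mbps * 19 ms
= 10 * 1e6 * 19 / 1000 bits
= 190000 bits
= 23750 bytes
= 23.1934 KB
BDP = 190000 bits (23750 bytes)


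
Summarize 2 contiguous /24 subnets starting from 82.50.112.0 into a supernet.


Original prefix: /24
Number of subnets: 2 = 2^1
New prefix = 24 - 1 = 23
Supernet: 82.50.112.0/23


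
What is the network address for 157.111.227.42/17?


IP:   10011101.01101111.11100011.00101010
Mask: 11111111.11111111.10000000.00000000
AND operation:
Net:  10011101.01101111.10000000.00000000
Network: 157.111.128.0/17


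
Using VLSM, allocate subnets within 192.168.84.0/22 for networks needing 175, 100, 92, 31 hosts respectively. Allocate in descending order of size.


175 hosts -> /24 (254 usable): 192.168.84.0/24
100 hosts -> /25 (126 usable): 192.168.85.0/25
92 hosts -> /25 (126 usable): 192.168.85.128/25
31 hosts -> /26 (62 usable): 192.168.86.0/26
Allocation: 192.168.84.0/24 (175 hosts, 254 usable); 192.168.85.0/25 (100 hosts, 126 usable); 192.168.85.128/25 (92 hosts, 126 usable); 192.168.86.0/26 (31 hosts, 62 usable)


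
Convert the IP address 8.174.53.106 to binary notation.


8 = 00001000
174 = 10101110
53 = 00110101
106 = 01101010
Binary: 00001000.10101110.00110101.01101010


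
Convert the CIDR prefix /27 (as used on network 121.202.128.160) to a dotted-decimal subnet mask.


/27 means 27 network bits, 5 host bits
Binary: 11111111111111111111111111100000
Mask: 255.255.255.224


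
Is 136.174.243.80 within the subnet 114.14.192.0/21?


Subnet network: 114.14.192.0
Test IP AND mask: 136.174.240.0
No, 136.174.243.80 is not in 114.14.192.0/21


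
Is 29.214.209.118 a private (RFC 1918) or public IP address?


RFC 1918 private ranges:
  10.0.0.0/8 (10.0.0.0 - 10.255.255.255)
  172.16.0.0/12 (172.16.0.0 - 172.31.255.255)
  192.168.0.0/16 (192.168.0.0 - 192.168.255.255)
Public (not in any RFC 1918 range)


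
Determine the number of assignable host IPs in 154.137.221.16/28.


Host bits = 32 - 28 = 4
Total addresses = 2^4 = 16
Usable = total - 2 (network and broadcast)
Usable hosts: 14


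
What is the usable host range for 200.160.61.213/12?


Network: 200.160.0.0
Broadcast: 200.175.255.255
First usable = network + 1
Last usable = broadcast - 1
Range: 200.160.0.1 to 200.175.255.254


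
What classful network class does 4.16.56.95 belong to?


First octet: 4
Binary: 00000100
0xxxxxxx -> Class A (1-126)
Class A, default mask 255.0.0.0 (/8)


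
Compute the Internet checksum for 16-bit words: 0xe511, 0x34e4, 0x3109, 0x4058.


Sum all words (with carry folding):
+ 0xe511 = 0xe511
+ 0x34e4 = 0x19f6
+ 0x3109 = 0x4aff
+ 0x4058 = 0x8b57
One's complement: ~0x8b57
Checksum = 0x74a8


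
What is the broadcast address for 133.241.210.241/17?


Network: 133.241.128.0/17
Host bits = 15
Set all host bits to 1:
Broadcast: 133.241.255.255


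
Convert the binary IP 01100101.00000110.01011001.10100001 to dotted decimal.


01100101 = 101
00000110 = 6
01011001 = 89
10100001 = 161
IP: 101.6.89.161


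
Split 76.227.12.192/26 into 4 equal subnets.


New prefix = 26 + 2 = 28
Each subnet has 16 addresses
  76.227.12.192/28
  76.227.12.208/28
  76.227.12.224/28
  76.227.12.240/28
Subnets: 76.227.12.192/28, 76.227.12.208/28, 76.227.12.224/28, 76.227.12.240/28


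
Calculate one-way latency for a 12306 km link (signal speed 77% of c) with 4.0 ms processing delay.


Speed = 0.77 * 3e5 km/s = 231000 km/s
Propagation delay = 12306 / 231000 = 0.0533 s = 53.2727 ms
Processing delay = 4.0 ms
Total one-way latency = 57.2727 ms


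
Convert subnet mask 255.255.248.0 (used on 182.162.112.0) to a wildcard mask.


Subnet mask: 255.255.248.0
Wildcard = 255.255.255.255 - subnet mask
255 - 255 = 0
255 - 255 = 0
255 - 248 = 7
255 - 0 = 255
Wildcard: 0.0.7.255


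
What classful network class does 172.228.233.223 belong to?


First octet: 172
Binary: 10101100
10xxxxxx -> Class B (128-191)
Class B, default mask 255.255.0.0 (/16)


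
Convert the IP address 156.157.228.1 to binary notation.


156 = 10011100
157 = 10011101
228 = 11100100
1 = 00000001
Binary: 10011100.10011101.11100100.00000001


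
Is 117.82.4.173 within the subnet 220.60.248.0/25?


Subnet network: 220.60.248.0
Test IP AND mask: 117.82.4.128
No, 117.82.4.173 is not in 220.60.248.0/25


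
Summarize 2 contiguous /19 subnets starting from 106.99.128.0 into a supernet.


Original prefix: /19
Number of subnets: 2 = 2^1
New prefix = 19 - 1 = 18
Supernet: 106.99.128.0/18


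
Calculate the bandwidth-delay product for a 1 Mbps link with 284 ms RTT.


BDP = bandwidth * RTT
= 1 Mbps * 284 ms
= 1 * 1e6 * 284 / 1000 bits
= 284000 bits
= 35500 bytes
= 34.668 KB
BDP = 284000 bits (35500 bytes)


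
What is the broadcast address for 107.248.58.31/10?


Network: 107.192.0.0/10
Host bits = 22
Set all host bits to 1:
Broadcast: 107.255.255.255


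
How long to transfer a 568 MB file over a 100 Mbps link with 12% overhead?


Effective throughput = 100 * (1 - 12/100) = 88 Mbps
File size in Mb = 568 * 8 = 4544 Mb
Time = 4544 / 88
Time = 51.6364 seconds


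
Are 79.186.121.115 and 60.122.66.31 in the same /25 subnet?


Mask: 255.255.255.128
79.186.121.115 AND mask = 79.186.121.0
60.122.66.31 AND mask = 60.122.66.0
No, different subnets (79.186.121.0 vs 60.122.66.0)


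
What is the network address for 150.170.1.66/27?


IP:   10010110.10101010.00000001.01000010
Mask: 11111111.11111111.11111111.11100000
AND operation:
Net:  10010110.10101010.00000001.01000000
Network: 150.170.1.64/27


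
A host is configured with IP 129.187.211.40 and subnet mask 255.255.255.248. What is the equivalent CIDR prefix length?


Binary: 11111111.11111111.11111111.11111000
Count leading 1s
Prefix: /29


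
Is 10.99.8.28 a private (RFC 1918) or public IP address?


RFC 1918 private ranges:
  10.0.0.0/8 (10.0.0.0 - 10.255.255.255)
  172.16.0.0/12 (172.16.0.0 - 172.31.255.255)
  192.168.0.0/16 (192.168.0.0 - 192.168.255.255)
Private (in 10.0.0.0/8)


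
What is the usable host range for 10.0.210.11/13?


Network: 10.0.0.0
Broadcast: 10.7.255.255
First usable = network + 1
Last usable = broadcast - 1
Range: 10.0.0.1 to 10.7.255.254


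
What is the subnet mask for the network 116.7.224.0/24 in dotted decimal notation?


/24 means 24 network bits, 8 host bits
Binary: 11111111111111111111111100000000
Mask: 255.255.255.0


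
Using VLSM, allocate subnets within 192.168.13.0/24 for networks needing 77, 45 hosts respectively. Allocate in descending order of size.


77 hosts -> /25 (126 usable): 192.168.13.0/25
45 hosts -> /26 (62 usable): 192.168.13.128/26
Allocation: 192.168.13.0/25 (77 hosts, 126 usable); 192.168.13.128/26 (45 hosts, 62 usable)


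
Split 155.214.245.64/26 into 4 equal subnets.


New prefix = 26 + 2 = 28
Each subnet has 16 addresses
  155.214.245.64/28
  155.214.245.80/28
  155.214.245.96/28
  155.214.245.112/28
Subnets: 155.214.245.64/28, 155.214.245.80/28, 155.214.245.96/28, 155.214.245.112/28


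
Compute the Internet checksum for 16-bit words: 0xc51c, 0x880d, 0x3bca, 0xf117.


Sum all words (with carry folding):
+ 0xc51c = 0xc51c
+ 0x880d = 0x4d2a
+ 0x3bca = 0x88f4
+ 0xf117 = 0x7a0c
One's complement: ~0x7a0c
Checksum = 0x85f3


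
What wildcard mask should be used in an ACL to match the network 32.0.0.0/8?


Subnet mask: 255.0.0.0
Wildcard = 255.255.255.255 - subnet mask
255 - 255 = 0
255 - 0 = 255
255 - 0 = 255
255 - 0 = 255
Wildcard: 0.255.255.255


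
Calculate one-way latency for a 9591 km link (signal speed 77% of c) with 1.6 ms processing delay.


Speed = 0.77 * 3e5 km/s = 231000 km/s
Propagation delay = 9591 / 231000 = 0.0415 s = 41.5195 ms
Processing delay = 1.6 ms
Total one-way latency = 43.1195 ms


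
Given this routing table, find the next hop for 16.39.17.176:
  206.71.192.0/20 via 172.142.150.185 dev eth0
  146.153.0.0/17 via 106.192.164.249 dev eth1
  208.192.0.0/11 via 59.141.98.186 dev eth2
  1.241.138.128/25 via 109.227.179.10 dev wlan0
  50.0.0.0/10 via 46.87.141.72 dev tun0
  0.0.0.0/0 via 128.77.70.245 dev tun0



Longest prefix match for 16.39.17.176:
  /20 206.71.192.0: no
  /17 146.153.0.0: no
  /11 208.192.0.0: no
  /25 1.241.138.128: no
  /10 50.0.0.0: no
  /0 0.0.0.0: MATCH
Selected: next-hop 128.77.70.245 via tun0 (matched /0)


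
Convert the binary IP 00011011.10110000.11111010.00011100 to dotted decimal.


00011011 = 27
10110000 = 176
11111010 = 250
00011100 = 28
IP: 27.176.250.28


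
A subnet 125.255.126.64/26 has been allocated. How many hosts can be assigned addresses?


Host bits = 32 - 26 = 6
Total addresses = 2^6 = 64
Usable = total - 2 (network and broadcast)
Usable hosts: 62


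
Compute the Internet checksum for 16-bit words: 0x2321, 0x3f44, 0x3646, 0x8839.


Sum all words (with carry folding):
+ 0x2321 = 0x2321
+ 0x3f44 = 0x6265
+ 0x3646 = 0x98ab
+ 0x8839 = 0x20e5
One's complement: ~0x20e5
Checksum = 0xdf1a


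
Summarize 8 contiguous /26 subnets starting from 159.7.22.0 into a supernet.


Original prefix: /26
Number of subnets: 8 = 2^3
New prefix = 26 - 3 = 23
Supernet: 159.7.22.0/23


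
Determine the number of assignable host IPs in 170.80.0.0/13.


Host bits = 32 - 13 = 19
Total addresses = 2^19 = 524288
Usable = total - 2 (network and broadcast)
Usable hosts: 524286


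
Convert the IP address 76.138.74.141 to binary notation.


76 = 01001100
138 = 10001010
74 = 01001010
141 = 10001101
Binary: 01001100.10001010.01001010.10001101


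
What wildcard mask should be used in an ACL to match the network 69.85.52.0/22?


Subnet mask: 255.255.252.0
Wildcard = 255.255.255.255 - subnet mask
255 - 255 = 0
255 - 255 = 0
255 - 252 = 3
255 - 0 = 255
Wildcard: 0.0.3.255


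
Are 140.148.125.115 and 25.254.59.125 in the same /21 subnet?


Mask: 255.255.248.0
140.148.125.115 AND mask = 140.148.120.0
25.254.59.125 AND mask = 25.254.56.0
No, different subnets (140.148.120.0 vs 25.254.56.0)


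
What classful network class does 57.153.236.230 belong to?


First octet: 57
Binary: 00111001
0xxxxxxx -> Class A (1-126)
Class A, default mask 255.0.0.0 (/8)


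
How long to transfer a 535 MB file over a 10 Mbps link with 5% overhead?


Effective throughput = 10 * (1 - 5/100) = 9.5 Mbps
File size in Mb = 535 * 8 = 4280 Mb
Time = 4280 / 9.5
Time = 450.5263 seconds


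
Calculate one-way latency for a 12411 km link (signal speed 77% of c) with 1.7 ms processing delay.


Speed = 0.77 * 3e5 km/s = 231000 km/s
Propagation delay = 12411 / 231000 = 0.0537 s = 53.7273 ms
Processing delay = 1.7 ms
Total one-way latency = 55.4273 ms


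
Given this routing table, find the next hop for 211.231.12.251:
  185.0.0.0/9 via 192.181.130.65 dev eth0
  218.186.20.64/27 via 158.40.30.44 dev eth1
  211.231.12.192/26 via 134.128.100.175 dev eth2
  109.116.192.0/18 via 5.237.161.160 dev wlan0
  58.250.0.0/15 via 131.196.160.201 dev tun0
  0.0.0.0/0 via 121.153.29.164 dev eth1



Longest prefix match for 211.231.12.251:
  /9 185.0.0.0: no
  /27 218.186.20.64: no
  /26 211.231.12.192: MATCH
  /18 109.116.192.0: no
  /15 58.250.0.0: no
  /0 0.0.0.0: MATCH
Selected: next-hop 134.128.100.175 via eth2 (matched /26)


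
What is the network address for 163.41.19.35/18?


IP:   10100011.00101001.00010011.00100011
Mask: 11111111.11111111.11000000.00000000
AND operation:
Net:  10100011.00101001.00000000.00000000
Network: 163.41.0.0/18


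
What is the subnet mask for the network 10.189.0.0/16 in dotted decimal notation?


/16 means 16 network bits, 16 host bits
Binary: 11111111111111110000000000000000
Mask: 255.255.0.0


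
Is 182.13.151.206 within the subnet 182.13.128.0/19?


Subnet network: 182.13.128.0
Test IP AND mask: 182.13.128.0
Yes, 182.13.151.206 is in 182.13.128.0/19


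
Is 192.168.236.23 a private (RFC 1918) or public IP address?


RFC 1918 private ranges:
  10.0.0.0/8 (10.0.0.0 - 10.255.255.255)
  172.16.0.0/12 (172.16.0.0 - 172.31.255.255)
  192.168.0.0/16 (192.168.0.0 - 192.168.255.255)
Private (in 192.168.0.0/16)


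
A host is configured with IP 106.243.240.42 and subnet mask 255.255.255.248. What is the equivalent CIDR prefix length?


Binary: 11111111.11111111.11111111.11111000
Count leading 1s
Prefix: /29


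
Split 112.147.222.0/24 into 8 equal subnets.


New prefix = 24 + 3 = 27
Each subnet has 32 addresses
  112.147.222.0/27
  112.147.222.32/27
  112.147.222.64/27
  112.147.222.96/27
  112.147.222.128/27
  112.147.222.160/27
  112.147.222.192/27
  112.147.222.224/27
Subnets: 112.147.222.0/27, 112.147.222.32/27, 112.147.222.64/27, 112.147.222.96/27, 112.147.222.128/27, 112.147.222.160/27, 112.147.222.192/27, 112.147.222.224/27


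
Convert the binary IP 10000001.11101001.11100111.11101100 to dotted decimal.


10000001 = 129
11101001 = 233
11100111 = 231
11101100 = 236
IP: 129.233.231.236


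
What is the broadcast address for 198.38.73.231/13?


Network: 198.32.0.0/13
Host bits = 19
Set all host bits to 1:
Broadcast: 198.39.255.255


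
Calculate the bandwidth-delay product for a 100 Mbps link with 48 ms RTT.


BDP = bandwidth * RTT
= 100 Mbps * 48 ms
= 100 * 1e6 * 48 / 1000 bits
= 4800000 bits
= 600000 bytes
= 585.9375 KB
BDP = 4800000 bits (600000 bytes)


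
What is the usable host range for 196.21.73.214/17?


Network: 196.21.0.0
Broadcast: 196.21.127.255
First usable = network + 1
Last usable = broadcast - 1
Range: 196.21.0.1 to 196.21.127.254


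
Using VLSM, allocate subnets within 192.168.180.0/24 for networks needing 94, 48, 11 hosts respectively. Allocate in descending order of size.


94 hosts -> /25 (126 usable): 192.168.180.0/25
48 hosts -> /26 (62 usable): 192.168.180.128/26
11 hosts -> /28 (14 usable): 192.168.180.192/28
Allocation: 192.168.180.0/25 (94 hosts, 126 usable); 192.168.180.128/26 (48 hosts, 62 usable); 192.168.180.192/28 (11 hosts, 14 usable)


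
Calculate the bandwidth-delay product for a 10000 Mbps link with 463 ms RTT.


BDP = bandwidth * RTT
= 10000 Mbps * 463 ms
= 10000 * 1e6 * 463 / 1000 bits
= 4630000000 bits
= 578750000 bytes
= 565185.5469 KB
BDP = 4630000000 bits (578750000 bytes)


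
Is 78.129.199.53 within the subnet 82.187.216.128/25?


Subnet network: 82.187.216.128
Test IP AND mask: 78.129.199.0
No, 78.129.199.53 is not in 82.187.216.128/25


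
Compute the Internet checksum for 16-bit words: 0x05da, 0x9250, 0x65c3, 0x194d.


Sum all words (with carry folding):
+ 0x05da = 0x05da
+ 0x9250 = 0x982a
+ 0x65c3 = 0xfded
+ 0x194d = 0x173b
One's complement: ~0x173b
Checksum = 0xe8c4


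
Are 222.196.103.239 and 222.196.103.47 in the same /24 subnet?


Mask: 255.255.255.0
222.196.103.239 AND mask = 222.196.103.0
222.196.103.47 AND mask = 222.196.103.0
Yes, same subnet (222.196.103.0)


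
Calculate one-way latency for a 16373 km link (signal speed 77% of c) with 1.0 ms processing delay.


Speed = 0.77 * 3e5 km/s = 231000 km/s
Propagation delay = 16373 / 231000 = 0.0709 s = 70.8788 ms
Processing delay = 1.0 ms
Total one-way latency = 71.8788 ms


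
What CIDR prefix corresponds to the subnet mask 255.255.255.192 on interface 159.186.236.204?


Binary: 11111111.11111111.11111111.11000000
Count leading 1s
Prefix: /26


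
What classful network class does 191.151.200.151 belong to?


First octet: 191
Binary: 10111111
10xxxxxx -> Class B (128-191)
Class B, default mask 255.255.0.0 (/16)


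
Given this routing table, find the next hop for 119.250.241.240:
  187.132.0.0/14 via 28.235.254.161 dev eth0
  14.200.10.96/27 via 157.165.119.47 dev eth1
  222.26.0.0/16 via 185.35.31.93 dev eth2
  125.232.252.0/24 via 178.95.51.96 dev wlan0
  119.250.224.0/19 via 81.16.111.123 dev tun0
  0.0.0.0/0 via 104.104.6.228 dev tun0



Longest prefix match for 119.250.241.240:
  /14 187.132.0.0: no
  /27 14.200.10.96: no
  /16 222.26.0.0: no
  /24 125.232.252.0: no
  /19 119.250.224.0: MATCH
  /0 0.0.0.0: MATCH
Selected: next-hop 81.16.111.123 via tun0 (matched /19)
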